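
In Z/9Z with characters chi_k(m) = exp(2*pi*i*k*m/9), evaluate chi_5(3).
chi_5(3) = zeta_9^15 = exp(-2*I*pi/3)

Solution. chi_5(3) = zeta_9^(5*3) = zeta_9^15. Since zeta_9^9 = 1, this equals zeta_9^6 = exp(2*pi*i*6/9) = exp(-2*I*pi/3).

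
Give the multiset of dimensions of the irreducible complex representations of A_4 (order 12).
Dimensions: 1, 1, 1, 3

Argument: There are 4 irreducibles (= number of conjugacy classes). Their dimensions d_i satisfy sum d_i^2 = |G| = 12: 1 + 1 + 1 + 9 = 12.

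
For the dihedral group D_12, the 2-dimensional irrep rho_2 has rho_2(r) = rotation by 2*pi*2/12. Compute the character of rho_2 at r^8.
chi_{rho_2}(r^8) = 2*cos(2*pi*2*8/12) = -1

rho_2(r^8) is rotation by angle 2*pi*2*8/12, whose trace is 2*cos(2*pi*2*8/12) = -1.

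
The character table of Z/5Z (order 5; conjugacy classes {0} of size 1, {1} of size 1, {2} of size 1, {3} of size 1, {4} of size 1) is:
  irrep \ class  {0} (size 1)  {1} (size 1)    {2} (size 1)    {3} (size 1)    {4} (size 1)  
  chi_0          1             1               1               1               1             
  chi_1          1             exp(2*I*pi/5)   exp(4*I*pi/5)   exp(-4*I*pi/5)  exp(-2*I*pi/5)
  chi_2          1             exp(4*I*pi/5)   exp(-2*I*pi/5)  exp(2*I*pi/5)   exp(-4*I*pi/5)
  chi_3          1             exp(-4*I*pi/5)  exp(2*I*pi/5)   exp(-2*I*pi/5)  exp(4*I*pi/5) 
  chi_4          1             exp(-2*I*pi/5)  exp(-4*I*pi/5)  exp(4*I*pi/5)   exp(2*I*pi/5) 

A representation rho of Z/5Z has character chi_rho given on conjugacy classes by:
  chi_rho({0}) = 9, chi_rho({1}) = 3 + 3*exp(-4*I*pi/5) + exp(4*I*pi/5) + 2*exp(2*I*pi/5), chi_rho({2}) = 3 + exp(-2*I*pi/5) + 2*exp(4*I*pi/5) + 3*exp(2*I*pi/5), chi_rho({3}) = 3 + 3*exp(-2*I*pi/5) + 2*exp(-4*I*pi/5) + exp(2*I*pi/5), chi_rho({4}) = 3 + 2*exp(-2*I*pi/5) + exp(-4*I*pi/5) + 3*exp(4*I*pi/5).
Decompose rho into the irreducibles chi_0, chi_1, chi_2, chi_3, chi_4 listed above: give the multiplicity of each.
Multiplicities: chi_0: 3, chi_1: 2, chi_2: 1, chi_3: 3, chi_4: 0.

Argument: Use <chi_rho, chi> = (1/|G|) sum_C |C| * chi_rho(C) * conj(chi(C)) with |G| = 5 for each irreducible chi in the table:
  <chi_rho, chi_0> = (1/5)[1*(9)*conj(1) + 1*(3 + 3*exp(-4*I*pi/5) + exp(4*I*pi/5) + 2*exp(2*I*pi/5))*conj(1) + 1*(3 + exp(-2*I*pi/5) + 2*exp(4*I*pi/5) + 3*exp(2*I*pi/5))*conj(1) + 1*(3 + 3*exp(-2*I*pi/5) + 2*exp(-4*I*pi/5) + exp(2*I*pi/5))*conj(1) + 1*(3 + 2*exp(-2*I*pi/5) + exp(-4*I*pi/5) + 3*exp(4*I*pi/5))*conj(1)]
      = (1/5)[(9) + (3 + 3*exp(-4*I*pi/5) + exp(4*I*pi/5) + 2*exp(2*I*pi/5)) + (3 + exp(-2*I*pi/5) + 2*exp(4*I*pi/5) + 3*exp(2*I*pi/5)) + (3 + 3*exp(-2*I*pi/5) + 2*exp(-4*I*pi/5) + exp(2*I*pi/5)) + (3 + 2*exp(-2*I*pi/5) + exp(-4*I*pi/5) + 3*exp(4*I*pi/5))] = 15/5 = 3
  <chi_rho, chi_1> = (1/5)[1*(9)*conj(1) + 1*(3 + 3*exp(-4*I*pi/5) + exp(4*I*pi/5) + 2*exp(2*I*pi/5))*conj(exp(2*I*pi/5)) + 1*(3 + exp(-2*I*pi/5) + 2*exp(4*I*pi/5) + 3*exp(2*I*pi/5))*conj(exp(4*I*pi/5)) + 1*(3 + 3*exp(-2*I*pi/5) + 2*exp(-4*I*pi/5) + exp(2*I*pi/5))*conj(exp(-4*I*pi/5)) + 1*(3 + 2*exp(-2*I*pi/5) + exp(-4*I*pi/5) + 3*exp(4*I*pi/5))*conj(exp(-2*I*pi/5))]
      = (1/5)[(9) + (2 + 3*exp(-2*I*pi/5) + exp(2*I*pi/5) + 3*exp(4*I*pi/5)) + (2 + 3*exp(-2*I*pi/5) + 3*exp(-4*I*pi/5) + exp(4*I*pi/5)) + (2 + exp(-4*I*pi/5) + 3*exp(4*I*pi/5) + 3*exp(2*I*pi/5)) + (2 + 3*exp(-4*I*pi/5) + exp(-2*I*pi/5) + 3*exp(2*I*pi/5))] = 10/5 = 2
  <chi_rho, chi_2> = (1/5)[1*(9)*conj(1) + 1*(3 + 3*exp(-4*I*pi/5) + exp(4*I*pi/5) + 2*exp(2*I*pi/5))*conj(exp(4*I*pi/5)) + 1*(3 + exp(-2*I*pi/5) + 2*exp(4*I*pi/5) + 3*exp(2*I*pi/5))*conj(exp(-2*I*pi/5)) + 1*(3 + 3*exp(-2*I*pi/5) + 2*exp(-4*I*pi/5) + exp(2*I*pi/5))*conj(exp(2*I*pi/5)) + 1*(3 + 2*exp(-2*I*pi/5) + exp(-4*I*pi/5) + 3*exp(4*I*pi/5))*conj(exp(-4*I*pi/5))]
      = (1/5)[(9) + (1 + 2*exp(-2*I*pi/5) + 3*exp(-4*I*pi/5) + 3*exp(2*I*pi/5)) + (1 + 2*exp(-4*I*pi/5) + 3*exp(4*I*pi/5) + 3*exp(2*I*pi/5)) + (1 + 3*exp(-2*I*pi/5) + 3*exp(-4*I*pi/5) + 2*exp(4*I*pi/5)) + (1 + 3*exp(-2*I*pi/5) + 3*exp(4*I*pi/5) + 2*exp(2*I*pi/5))] = 5/5 = 1
  <chi_rho, chi_3> = (1/5)[1*(9)*conj(1) + 1*(3 + 3*exp(-4*I*pi/5) + exp(4*I*pi/5) + 2*exp(2*I*pi/5))*conj(exp(-4*I*pi/5)) + 1*(3 + exp(-2*I*pi/5) + 2*exp(4*I*pi/5) + 3*exp(2*I*pi/5))*conj(exp(2*I*pi/5)) + 1*(3 + 3*exp(-2*I*pi/5) + 2*exp(-4*I*pi/5) + exp(2*I*pi/5))*conj(exp(-2*I*pi/5)) + 1*(3 + 2*exp(-2*I*pi/5) + exp(-4*I*pi/5) + 3*exp(4*I*pi/5))*conj(exp(4*I*pi/5))]
      = (1/5)[(9) + (3 + 2*exp(-4*I*pi/5) + exp(-2*I*pi/5) + 3*exp(4*I*pi/5)) + (3 + 3*exp(-2*I*pi/5) + exp(-4*I*pi/5) + 2*exp(2*I*pi/5)) + (3 + 2*exp(-2*I*pi/5) + exp(4*I*pi/5) + 3*exp(2*I*pi/5)) + (3 + 3*exp(-4*I*pi/5) + exp(2*I*pi/5) + 2*exp(4*I*pi/5))] = 15/5 = 3
  <chi_rho, chi_4> = (1/5)[1*(9)*conj(1) + 1*(3 + 3*exp(-4*I*pi/5) + exp(4*I*pi/5) + 2*exp(2*I*pi/5))*conj(exp(-2*I*pi/5)) + 1*(3 + exp(-2*I*pi/5) + 2*exp(4*I*pi/5) + 3*exp(2*I*pi/5))*conj(exp(-4*I*pi/5)) + 1*(3 + 3*exp(-2*I*pi/5) + 2*exp(-4*I*pi/5) + exp(2*I*pi/5))*conj(exp(4*I*pi/5)) + 1*(3 + 2*exp(-2*I*pi/5) + exp(-4*I*pi/5) + 3*exp(4*I*pi/5))*conj(exp(2*I*pi/5))]
      = (1/5)[(9) + (3*exp(-2*I*pi/5) + exp(-4*I*pi/5) + 2*exp(4*I*pi/5) + 3*exp(2*I*pi/5)) + (2*exp(-2*I*pi/5) + 3*exp(-4*I*pi/5) + exp(2*I*pi/5) + 3*exp(4*I*pi/5)) + (3*exp(-4*I*pi/5) + exp(-2*I*pi/5) + 3*exp(4*I*pi/5) + 2*exp(2*I*pi/5)) + (3*exp(-2*I*pi/5) + 2*exp(-4*I*pi/5) + exp(4*I*pi/5) + 3*exp(2*I*pi/5))] = 0/5 = 0
(Exp terms are combined using exp(i*s)*conj(exp(i*t)) = exp(i*(s-t)), and sums of them are collapsed using the identity that for every m > 1 the m distinct m-th roots of unity sum to 0, e.g. 1 + exp(2*I*pi/3) + exp(-2*I*pi/3) = 0.)
Dimension check: dim(rho) = sum (mult * dim) = 3*1 + 2*1 + 1*1 + 3*1 + 0*1 = 9 = chi_rho(e) = 9.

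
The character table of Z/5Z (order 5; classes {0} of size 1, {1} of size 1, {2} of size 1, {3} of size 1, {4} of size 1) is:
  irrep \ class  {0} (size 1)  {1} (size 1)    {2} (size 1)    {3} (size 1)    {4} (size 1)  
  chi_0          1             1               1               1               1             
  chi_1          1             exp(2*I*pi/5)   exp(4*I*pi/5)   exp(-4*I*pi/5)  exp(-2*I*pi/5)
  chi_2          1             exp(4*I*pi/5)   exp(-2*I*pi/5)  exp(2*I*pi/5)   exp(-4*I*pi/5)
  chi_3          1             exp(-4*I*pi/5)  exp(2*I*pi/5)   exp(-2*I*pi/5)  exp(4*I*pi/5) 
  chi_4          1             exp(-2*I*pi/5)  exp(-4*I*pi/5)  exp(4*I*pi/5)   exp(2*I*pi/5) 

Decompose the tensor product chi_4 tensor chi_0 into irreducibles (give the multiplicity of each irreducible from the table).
chi_4 tensor chi_0 = chi_4 (all other irreducibles have multiplicity 0).

Reasoning: The character of a tensor product is the pointwise product (chi_4 * chi_0)(C) = chi_4(C) * chi_0(C):
  {0}: (1)*(1), {1}: (exp(-2*I*pi/5))*(1), {2}: (exp(-4*I*pi/5))*(1), {3}: (exp(4*I*pi/5))*(1), {4}: (exp(2*I*pi/5))*(1)
so (chi_4 * chi_0) takes values
  {0} -> 1, {1} -> exp(-2*I*pi/5), {2} -> exp(-4*I*pi/5), {3} -> exp(4*I*pi/5), {4} -> exp(2*I*pi/5).
Now take the inner product of this character with each irreducible chi from the table, <chi_4*chi_0, chi> = (1/5) sum_C |C| (chi_4*chi_0)(C) conj(chi(C)):
  <chi_4*chi_0, chi_0> = (1/5)[1*(1)*conj(1) + 1*(exp(-2*I*pi/5))*conj(1) + 1*(exp(-4*I*pi/5))*conj(1) + 1*(exp(4*I*pi/5))*conj(1) + 1*(exp(2*I*pi/5))*conj(1)]
      = (1/5)[(1) + (exp(-2*I*pi/5)) + (exp(-4*I*pi/5)) + (exp(4*I*pi/5)) + (exp(2*I*pi/5))] = 0/5 = 0
  <chi_4*chi_0, chi_1> = (1/5)[1*(1)*conj(1) + 1*(exp(-2*I*pi/5))*conj(exp(2*I*pi/5)) + 1*(exp(-4*I*pi/5))*conj(exp(4*I*pi/5)) + 1*(exp(4*I*pi/5))*conj(exp(-4*I*pi/5)) + 1*(exp(2*I*pi/5))*conj(exp(-2*I*pi/5))]
      = (1/5)[(1) + (exp(-4*I*pi/5)) + (exp(2*I*pi/5)) + (exp(-2*I*pi/5)) + (exp(4*I*pi/5))] = 0/5 = 0
  <chi_4*chi_0, chi_2> = (1/5)[1*(1)*conj(1) + 1*(exp(-2*I*pi/5))*conj(exp(4*I*pi/5)) + 1*(exp(-4*I*pi/5))*conj(exp(-2*I*pi/5)) + 1*(exp(4*I*pi/5))*conj(exp(2*I*pi/5)) + 1*(exp(2*I*pi/5))*conj(exp(-4*I*pi/5))]
      = (1/5)[(1) + (exp(4*I*pi/5)) + (exp(-2*I*pi/5)) + (exp(2*I*pi/5)) + (exp(-4*I*pi/5))] = 0/5 = 0
  <chi_4*chi_0, chi_3> = (1/5)[1*(1)*conj(1) + 1*(exp(-2*I*pi/5))*conj(exp(-4*I*pi/5)) + 1*(exp(-4*I*pi/5))*conj(exp(2*I*pi/5)) + 1*(exp(4*I*pi/5))*conj(exp(-2*I*pi/5)) + 1*(exp(2*I*pi/5))*conj(exp(4*I*pi/5))]
      = (1/5)[(1) + (exp(2*I*pi/5)) + (exp(4*I*pi/5)) + (exp(-4*I*pi/5)) + (exp(-2*I*pi/5))] = 0/5 = 0
  <chi_4*chi_0, chi_4> = (1/5)[1*(1)*conj(1) + 1*(exp(-2*I*pi/5))*conj(exp(-2*I*pi/5)) + 1*(exp(-4*I*pi/5))*conj(exp(-4*I*pi/5)) + 1*(exp(4*I*pi/5))*conj(exp(4*I*pi/5)) + 1*(exp(2*I*pi/5))*conj(exp(2*I*pi/5))]
      = (1/5)[(1) + (1) + (1) + (1) + (1)] = 5/5 = 1
(Exp terms are combined using exp(i*s)*conj(exp(i*t)) = exp(i*(s-t)), and sums of them are collapsed using the identity that for every m > 1 the m distinct m-th roots of unity sum to 0, e.g. 1 + exp(2*I*pi/3) + exp(-2*I*pi/3) = 0.)
Hence the multiplicities are chi_4: 1. Dimension check: dim(chi_4)*dim(chi_0) = 1*1 = 1 and sum (mult * dim) = 1*1 = 1.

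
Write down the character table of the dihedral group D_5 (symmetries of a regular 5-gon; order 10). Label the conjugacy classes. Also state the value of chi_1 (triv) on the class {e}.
Conjugacy classes: {e} of size 1, {r^1, r^4} of size 2, {r^2, r^3} of size 2, {s, sr, ..., sr^4} of size 5.
Character table:
  irrep \ class              {e} (size 1)  {r^1, r^4} (size 2)  {r^2, r^3} (size 2)  {s, sr, ..., sr^4} (size 5)
  chi_1 (triv)               1             1                    1                    1                          
  chi_2 (sign: r->1, s->-1)  1             1                    1                    -1                         
  chi_3 (2d, j=1)            2             -1/2 + sqrt(5)/2     -sqrt(5)/2 - 1/2     0                          
  chi_4 (2d, j=2)            2             -sqrt(5)/2 - 1/2     -1/2 + sqrt(5)/2     0                          

Spot check: chi_1 (triv) on {e} = 1.

Explanation: D_5 has order 2*5 = 10 with 4 conjugacy classes, hence 4 irreducibles. Sum of squared dims 1 + 1 + 4 + 4 = 10 = |G|. Linear characters come from the abelianisation; the 2-dimensional irreps have character r^k -> 2*cos(2*pi*j*k/5), reflections -> 0.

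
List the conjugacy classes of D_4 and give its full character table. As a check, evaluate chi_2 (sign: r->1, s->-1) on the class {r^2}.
Conjugacy classes: {e} of size 1, {r^2} of size 1, {r^1, r^3} of size 2, {s, sr^2, ...} of size 2, {sr, sr^3, ...} of size 2.
Character table:
  irrep \ class              {e} (size 1)  {r^2} (size 1)  {r^1, r^3} (size 2)  {s, sr^2, ...} (size 2)  {sr, sr^3, ...} (size 2)
  chi_1 (triv)               1             1               1                    1                        1                       
  chi_2 (sign: r->1, s->-1)  1             1               1                    -1                       -1                      
  chi_3 (r->-1, s->1)        1             1               -1                   1                        -1                      
  chi_4 (r->-1, s->-1)       1             1               -1                   -1                       1                       
  chi_5 (2d, j=1)            2             -2              0                    0                        0                       

Spot check: chi_2 (sign: r->1, s->-1) on {r^2} = 1.

Details: D_4 has order 2*4 = 8 with 5 conjugacy classes, hence 5 irreducibles. Sum of squared dims 1 + 1 + 1 + 1 + 4 = 8 = |G|. Linear characters come from the abelianisation; the 2-dimensional irreps have character r^k -> 2*cos(2*pi*j*k/4), reflections -> 0.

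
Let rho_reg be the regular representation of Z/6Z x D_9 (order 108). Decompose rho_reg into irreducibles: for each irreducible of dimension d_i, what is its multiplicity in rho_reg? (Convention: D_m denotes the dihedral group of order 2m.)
Each irreducible V_i of dimension d_i appears with multiplicity d_i, i.e. rho_reg = (direct sum over all irreducibles V_i) d_i V_i. The irreducible dimensions for Z/6Z x D_9 are 1, 1, 1, 1, 1, 1, 1, 1, 1, 1, 1, 1, 2, 2, 2, 2, 2, 2, 2, 2, 2, 2, 2, 2, 2, 2, 2, 2, 2, 2, 2, 2, 2, 2, 2, 2: 12 irreducibles of dimension 1, each with multiplicity 1; 24 irreducibles of dimension 2, each with multiplicity 2. Total dimension 12*1*1 + 24*2*2 = 108 = |G|.

Details: General theorem: in the regular representation of a finite group G, each irreducible appears with multiplicity equal to its dimension. Check: dim(rho_reg) = sum d_i^2 = 1 + 1 + 1 + 1 + 1 + 1 + 1 + 1 + 1 + 1 + 1 + 1 + 4 + 4 + 4 + 4 + 4 + 4 + 4 + 4 + 4 + 4 + 4 + 4 + 4 + 4 + 4 + 4 + 4 + 4 + 4 + 4 + 4 + 4 + 4 + 4 = 108 = |G|.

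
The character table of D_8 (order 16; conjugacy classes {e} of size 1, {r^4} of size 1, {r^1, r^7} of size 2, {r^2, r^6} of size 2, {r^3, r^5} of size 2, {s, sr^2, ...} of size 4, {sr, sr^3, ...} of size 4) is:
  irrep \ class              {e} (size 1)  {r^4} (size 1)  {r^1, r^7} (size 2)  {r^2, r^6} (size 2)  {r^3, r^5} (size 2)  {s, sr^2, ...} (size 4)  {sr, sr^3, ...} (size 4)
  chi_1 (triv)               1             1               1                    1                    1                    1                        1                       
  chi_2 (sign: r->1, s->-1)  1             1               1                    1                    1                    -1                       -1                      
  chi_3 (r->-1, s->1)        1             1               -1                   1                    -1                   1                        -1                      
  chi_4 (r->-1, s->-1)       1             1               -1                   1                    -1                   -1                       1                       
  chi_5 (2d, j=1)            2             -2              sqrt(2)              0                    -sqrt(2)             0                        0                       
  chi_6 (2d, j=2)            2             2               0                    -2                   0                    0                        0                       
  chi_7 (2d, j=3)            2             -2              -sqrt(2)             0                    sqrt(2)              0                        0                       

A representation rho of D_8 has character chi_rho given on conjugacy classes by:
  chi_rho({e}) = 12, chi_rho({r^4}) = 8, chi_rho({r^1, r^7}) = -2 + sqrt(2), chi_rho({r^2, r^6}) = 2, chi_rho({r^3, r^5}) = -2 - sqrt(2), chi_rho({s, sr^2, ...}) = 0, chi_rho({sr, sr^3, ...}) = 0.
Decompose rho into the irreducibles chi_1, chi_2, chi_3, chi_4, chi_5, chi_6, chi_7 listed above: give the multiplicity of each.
Multiplicities: chi_1: 1, chi_2: 1, chi_3: 2, chi_4: 2, chi_5: 1, chi_6: 2, chi_7: 0.

Solution. Use <chi_rho, chi> = (1/|G|) sum_C |C| * chi_rho(C) * conj(chi(C)) with |G| = 16 for each irreducible chi in the table:
  <chi_rho, chi_1> = (1/16)[1*(12)*conj(1) + 1*(8)*conj(1) + 2*(-2 + sqrt(2))*conj(1) + 2*(2)*conj(1) + 2*(-2 - sqrt(2))*conj(1) + 4*(0)*conj(1) + 4*(0)*conj(1)]
      = (1/16)[(12) + (8) + (-4 + 2*sqrt(2)) + (4) + (-4 - 2*sqrt(2)) + (0) + (0)] = 16/16 = 1
  <chi_rho, chi_2> = (1/16)[1*(12)*conj(1) + 1*(8)*conj(1) + 2*(-2 + sqrt(2))*conj(1) + 2*(2)*conj(1) + 2*(-2 - sqrt(2))*conj(1) + 4*(0)*conj(-1) + 4*(0)*conj(-1)]
      = (1/16)[(12) + (8) + (-4 + 2*sqrt(2)) + (4) + (-4 - 2*sqrt(2)) + (0) + (0)] = 16/16 = 1
  <chi_rho, chi_3> = (1/16)[1*(12)*conj(1) + 1*(8)*conj(1) + 2*(-2 + sqrt(2))*conj(-1) + 2*(2)*conj(1) + 2*(-2 - sqrt(2))*conj(-1) + 4*(0)*conj(1) + 4*(0)*conj(-1)]
      = (1/16)[(12) + (8) + (4 - 2*sqrt(2)) + (4) + (2*sqrt(2) + 4) + (0) + (0)] = 32/16 = 2
  <chi_rho, chi_4> = (1/16)[1*(12)*conj(1) + 1*(8)*conj(1) + 2*(-2 + sqrt(2))*conj(-1) + 2*(2)*conj(1) + 2*(-2 - sqrt(2))*conj(-1) + 4*(0)*conj(-1) + 4*(0)*conj(1)]
      = (1/16)[(12) + (8) + (4 - 2*sqrt(2)) + (4) + (2*sqrt(2) + 4) + (0) + (0)] = 32/16 = 2
  <chi_rho, chi_5> = (1/16)[1*(12)*conj(2) + 1*(8)*conj(-2) + 2*(-2 + sqrt(2))*conj(sqrt(2)) + 2*(2)*conj(0) + 2*(-2 - sqrt(2))*conj(-sqrt(2)) + 4*(0)*conj(0) + 4*(0)*conj(0)]
      = (1/16)[(24) + (-16) + (4 - 4*sqrt(2)) + (0) + (4 + 4*sqrt(2)) + (0) + (0)] = 16/16 = 1
  <chi_rho, chi_6> = (1/16)[1*(12)*conj(2) + 1*(8)*conj(2) + 2*(-2 + sqrt(2))*conj(0) + 2*(2)*conj(-2) + 2*(-2 - sqrt(2))*conj(0) + 4*(0)*conj(0) + 4*(0)*conj(0)]
      = (1/16)[(24) + (16) + (0) + (-8) + (0) + (0) + (0)] = 32/16 = 2
  <chi_rho, chi_7> = (1/16)[1*(12)*conj(2) + 1*(8)*conj(-2) + 2*(-2 + sqrt(2))*conj(-sqrt(2)) + 2*(2)*conj(0) + 2*(-2 - sqrt(2))*conj(sqrt(2)) + 4*(0)*conj(0) + 4*(0)*conj(0)]
      = (1/16)[(24) + (-16) + (-4 + 4*sqrt(2)) + (0) + (-4*sqrt(2) - 4) + (0) + (0)] = 0/16 = 0
Dimension check: dim(rho) = sum (mult * dim) = 1*1 + 1*1 + 2*1 + 2*1 + 1*2 + 2*2 + 0*2 = 12 = chi_rho(e) = 12.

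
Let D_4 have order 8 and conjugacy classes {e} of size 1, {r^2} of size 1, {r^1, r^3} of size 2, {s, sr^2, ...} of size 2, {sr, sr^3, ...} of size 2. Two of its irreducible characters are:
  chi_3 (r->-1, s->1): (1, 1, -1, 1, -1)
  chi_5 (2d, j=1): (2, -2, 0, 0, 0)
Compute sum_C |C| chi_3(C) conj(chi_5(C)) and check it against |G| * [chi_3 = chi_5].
Sum = 0; so <chi_3, chi_5> = 0 (distinct irreducibles are orthogonal).

Argument: Compute term by term over conjugacy classes (|C| * chi_3(C) * conj(chi_5(C))):
  1*(1)*conj(2) + 1*(1)*conj(-2) + 2*(-1)*conj(0) + 2*(1)*conj(0) + 2*(-1)*conj(0)
  = (2) + (-2) + (0) + (0) + (0)
  = 0.
Dividing by |G| = 8 gives 0/8 = 0, matching the row-orthogonality relation <chi_3, chi_5> = [chi_3 = chi_5].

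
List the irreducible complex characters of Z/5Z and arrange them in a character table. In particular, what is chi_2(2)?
Character table of Z/5Z (irreps indexed chi_0,...,chi_4 with chi_k(m) = zeta_5^(k*m), zeta_5 = exp(2*pi*i/5)):
  irrep \ class  {0} (size 1)  {1} (size 1)    {2} (size 1)    {3} (size 1)    {4} (size 1)  
  chi_0          1             1               1               1               1             
  chi_1          1             exp(2*I*pi/5)   exp(4*I*pi/5)   exp(-4*I*pi/5)  exp(-2*I*pi/5)
  chi_2          1             exp(4*I*pi/5)   exp(-2*I*pi/5)  exp(2*I*pi/5)   exp(-4*I*pi/5)
  chi_3          1             exp(-4*I*pi/5)  exp(2*I*pi/5)   exp(-2*I*pi/5)  exp(4*I*pi/5) 
  chi_4          1             exp(-2*I*pi/5)  exp(-4*I*pi/5)  exp(4*I*pi/5)   exp(2*I*pi/5) 

Spot check: chi_2(2) = zeta_5^(2*2) = zeta_5^4 = exp(-2*I*pi/5).

Z/5Z is abelian, so all 5 irreducible complex representations are 1-dimensional. They are given by chi_k(m) = zeta_5^(k*m) for k = 0,...,4. Row orthogonality: sum_m chi_k(m) conj(chi_l(m)) = 5 * [k = l].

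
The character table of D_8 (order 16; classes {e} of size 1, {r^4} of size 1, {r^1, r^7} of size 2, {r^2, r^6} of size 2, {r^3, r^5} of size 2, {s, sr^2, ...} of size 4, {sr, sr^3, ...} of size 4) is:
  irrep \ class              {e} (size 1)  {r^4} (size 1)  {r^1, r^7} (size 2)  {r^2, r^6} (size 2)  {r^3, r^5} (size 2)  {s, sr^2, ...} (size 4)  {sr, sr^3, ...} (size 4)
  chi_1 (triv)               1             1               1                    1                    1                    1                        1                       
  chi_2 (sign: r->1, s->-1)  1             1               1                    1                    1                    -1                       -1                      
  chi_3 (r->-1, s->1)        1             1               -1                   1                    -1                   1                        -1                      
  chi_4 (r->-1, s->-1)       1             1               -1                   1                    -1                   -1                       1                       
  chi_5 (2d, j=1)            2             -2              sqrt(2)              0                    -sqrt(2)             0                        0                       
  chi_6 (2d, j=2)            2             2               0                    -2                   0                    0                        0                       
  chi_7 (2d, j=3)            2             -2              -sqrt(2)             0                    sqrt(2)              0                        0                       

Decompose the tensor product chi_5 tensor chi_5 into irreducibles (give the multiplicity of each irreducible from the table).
chi_5 tensor chi_5 = chi_1 + chi_2 + chi_6 (all other irreducibles have multiplicity 0).

Working: The character of a tensor product is the pointwise product (chi_5 * chi_5)(C) = chi_5(C) * chi_5(C):
  {e}: (2)*(2), {r^4}: (-2)*(-2), {r^1, r^7}: (sqrt(2))*(sqrt(2)), {r^2, r^6}: (0)*(0), {r^3, r^5}: (-sqrt(2))*(-sqrt(2)), {s, sr^2, ...}: (0)*(0), {sr, sr^3, ...}: (0)*(0)
so (chi_5 * chi_5) takes values
  {e} -> 4, {r^4} -> 4, {r^1, r^7} -> 2, {r^2, r^6} -> 0, {r^3, r^5} -> 2, {s, sr^2, ...} -> 0, {sr, sr^3, ...} -> 0.
Now take the inner product of this character with each irreducible chi from the table, <chi_5*chi_5, chi> = (1/16) sum_C |C| (chi_5*chi_5)(C) conj(chi(C)):
  <chi_5*chi_5, chi_1> = (1/16)[1*(4)*conj(1) + 1*(4)*conj(1) + 2*(2)*conj(1) + 2*(0)*conj(1) + 2*(2)*conj(1) + 4*(0)*conj(1) + 4*(0)*conj(1)]
      = (1/16)[(4) + (4) + (4) + (0) + (4) + (0) + (0)] = 16/16 = 1
  <chi_5*chi_5, chi_2> = (1/16)[1*(4)*conj(1) + 1*(4)*conj(1) + 2*(2)*conj(1) + 2*(0)*conj(1) + 2*(2)*conj(1) + 4*(0)*conj(-1) + 4*(0)*conj(-1)]
      = (1/16)[(4) + (4) + (4) + (0) + (4) + (0) + (0)] = 16/16 = 1
  <chi_5*chi_5, chi_3> = (1/16)[1*(4)*conj(1) + 1*(4)*conj(1) + 2*(2)*conj(-1) + 2*(0)*conj(1) + 2*(2)*conj(-1) + 4*(0)*conj(1) + 4*(0)*conj(-1)]
      = (1/16)[(4) + (4) + (-4) + (0) + (-4) + (0) + (0)] = 0/16 = 0
  <chi_5*chi_5, chi_4> = (1/16)[1*(4)*conj(1) + 1*(4)*conj(1) + 2*(2)*conj(-1) + 2*(0)*conj(1) + 2*(2)*conj(-1) + 4*(0)*conj(-1) + 4*(0)*conj(1)]
      = (1/16)[(4) + (4) + (-4) + (0) + (-4) + (0) + (0)] = 0/16 = 0
  <chi_5*chi_5, chi_5> = (1/16)[1*(4)*conj(2) + 1*(4)*conj(-2) + 2*(2)*conj(sqrt(2)) + 2*(0)*conj(0) + 2*(2)*conj(-sqrt(2)) + 4*(0)*conj(0) + 4*(0)*conj(0)]
      = (1/16)[(8) + (-8) + (4*sqrt(2)) + (0) + (-4*sqrt(2)) + (0) + (0)] = 0/16 = 0
  <chi_5*chi_5, chi_6> = (1/16)[1*(4)*conj(2) + 1*(4)*conj(2) + 2*(2)*conj(0) + 2*(0)*conj(-2) + 2*(2)*conj(0) + 4*(0)*conj(0) + 4*(0)*conj(0)]
      = (1/16)[(8) + (8) + (0) + (0) + (0) + (0) + (0)] = 16/16 = 1
  <chi_5*chi_5, chi_7> = (1/16)[1*(4)*conj(2) + 1*(4)*conj(-2) + 2*(2)*conj(-sqrt(2)) + 2*(0)*conj(0) + 2*(2)*conj(sqrt(2)) + 4*(0)*conj(0) + 4*(0)*conj(0)]
      = (1/16)[(8) + (-8) + (-4*sqrt(2)) + (0) + (4*sqrt(2)) + (0) + (0)] = 0/16 = 0
Hence the multiplicities are chi_1: 1, chi_2: 1, chi_6: 1. Dimension check: dim(chi_5)*dim(chi_5) = 2*2 = 4 and sum (mult * dim) = 1*1 + 1*1 + 1*2 = 4.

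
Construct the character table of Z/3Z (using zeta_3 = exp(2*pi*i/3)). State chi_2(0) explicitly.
Character table of Z/3Z (irreps indexed chi_0,...,chi_2 with chi_k(m) = zeta_3^(k*m), zeta_3 = exp(2*pi*i/3)):
  irrep \ class  {0} (size 1)  {1} (size 1)    {2} (size 1)  
  chi_0          1             1               1             
  chi_1          1             exp(2*I*pi/3)   exp(-2*I*pi/3)
  chi_2          1             exp(-2*I*pi/3)  exp(2*I*pi/3) 

Spot check: chi_2(0) = zeta_3^(2*0) = zeta_3^0 = 1.

Working: Z/3Z is abelian, so all 3 irreducible complex representations are 1-dimensional. They are given by chi_k(m) = zeta_3^(k*m) for k = 0,...,2. Row orthogonality: sum_m chi_k(m) conj(chi_l(m)) = 3 * [k = l].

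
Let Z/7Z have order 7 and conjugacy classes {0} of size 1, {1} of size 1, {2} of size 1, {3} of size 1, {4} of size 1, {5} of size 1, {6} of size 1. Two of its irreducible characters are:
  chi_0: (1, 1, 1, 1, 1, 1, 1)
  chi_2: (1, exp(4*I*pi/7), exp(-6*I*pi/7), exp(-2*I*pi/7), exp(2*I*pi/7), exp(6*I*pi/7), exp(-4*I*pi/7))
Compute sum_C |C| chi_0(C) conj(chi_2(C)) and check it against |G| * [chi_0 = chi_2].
Sum = 0; so <chi_0, chi_2> = 0 (distinct irreducibles are orthogonal).

Details: Compute term by term over conjugacy classes (|C| * chi_0(C) * conj(chi_2(C))):
  1*(1)*conj(1) + 1*(1)*conj(exp(4*I*pi/7)) + 1*(1)*conj(exp(-6*I*pi/7)) + 1*(1)*conj(exp(-2*I*pi/7)) + 1*(1)*conj(exp(2*I*pi/7)) + 1*(1)*conj(exp(6*I*pi/7)) + 1*(1)*conj(exp(-4*I*pi/7))
  = (1) + (exp(-4*I*pi/7)) + (exp(6*I*pi/7)) + (exp(2*I*pi/7)) + (exp(-2*I*pi/7)) + (exp(-6*I*pi/7)) + (exp(4*I*pi/7))
  = 0.
(Exp terms are combined using exp(i*s)*conj(exp(i*t)) = exp(i*(s-t)), and sums of them are collapsed using the identity that for every m > 1 the m distinct m-th roots of unity sum to 0, e.g. 1 + exp(2*I*pi/3) + exp(-2*I*pi/3) = 0.)
Dividing by |G| = 7 gives 0/7 = 0, matching the row-orthogonality relation <chi_0, chi_2> = [chi_0 = chi_2].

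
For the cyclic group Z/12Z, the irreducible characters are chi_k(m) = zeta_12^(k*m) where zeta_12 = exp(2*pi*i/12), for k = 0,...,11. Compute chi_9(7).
chi_9(7) = zeta_12^63 = I

Reasoning: chi_9(7) = zeta_12^(9*7) = zeta_12^63. Since zeta_12^12 = 1, this equals zeta_12^3 = exp(2*pi*i*3/12) = I.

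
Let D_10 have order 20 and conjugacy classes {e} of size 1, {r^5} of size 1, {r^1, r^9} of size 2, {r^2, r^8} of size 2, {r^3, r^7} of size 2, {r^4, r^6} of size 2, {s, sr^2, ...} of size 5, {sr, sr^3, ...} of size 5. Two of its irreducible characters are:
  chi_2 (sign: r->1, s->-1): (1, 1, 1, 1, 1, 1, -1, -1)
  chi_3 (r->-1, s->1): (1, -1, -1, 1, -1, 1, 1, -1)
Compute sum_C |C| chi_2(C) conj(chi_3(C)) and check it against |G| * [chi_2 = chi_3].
Sum = 0; so <chi_2, chi_3> = 0 (distinct irreducibles are orthogonal).

Reasoning: Compute term by term over conjugacy classes (|C| * chi_2(C) * conj(chi_3(C))):
  1*(1)*conj(1) + 1*(1)*conj(-1) + 2*(1)*conj(-1) + 2*(1)*conj(1) + 2*(1)*conj(-1) + 2*(1)*conj(1) + 5*(-1)*conj(1) + 5*(-1)*conj(-1)
  = (1) + (-1) + (-2) + (2) + (-2) + (2) + (-5) + (5)
  = 0.
Dividing by |G| = 20 gives 0/20 = 0, matching the row-orthogonality relation <chi_2, chi_3> = [chi_2 = chi_3].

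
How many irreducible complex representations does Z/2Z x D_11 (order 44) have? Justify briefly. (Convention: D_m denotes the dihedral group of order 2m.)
14

Explanation: The number of irreducible complex representations of a finite group equals its number of conjugacy classes. For a direct product, #classes(G x H) = #classes(G) * #classes(H). Z/2Z has 2 classes (abelian), D_11 has 7 classes, so 2 * 7 = 14, so Z/2Z x D_11 (order 44) has exactly 14 irreducible complex representations.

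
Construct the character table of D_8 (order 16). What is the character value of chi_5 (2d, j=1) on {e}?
Conjugacy classes: {e} of size 1, {r^4} of size 1, {r^1, r^7} of size 2, {r^2, r^6} of size 2, {r^3, r^5} of size 2, {s, sr^2, ...} of size 4, {sr, sr^3, ...} of size 4.
Character table:
  irrep \ class              {e} (size 1)  {r^4} (size 1)  {r^1, r^7} (size 2)  {r^2, r^6} (size 2)  {r^3, r^5} (size 2)  {s, sr^2, ...} (size 4)  {sr, sr^3, ...} (size 4)
  chi_1 (triv)               1             1               1                    1                    1                    1                        1                       
  chi_2 (sign: r->1, s->-1)  1             1               1                    1                    1                    -1                       -1                      
  chi_3 (r->-1, s->1)        1             1               -1                   1                    -1                   1                        -1                      
  chi_4 (r->-1, s->-1)       1             1               -1                   1                    -1                   -1                       1                       
  chi_5 (2d, j=1)            2             -2              sqrt(2)              0                    -sqrt(2)             0                        0                       
  chi_6 (2d, j=2)            2             2               0                    -2                   0                    0                        0                       
  chi_7 (2d, j=3)            2             -2              -sqrt(2)             0                    sqrt(2)              0                        0                       

Spot check: chi_5 (2d, j=1) on {e} = 2.

Justification: D_8 has order 2*8 = 16 with 7 conjugacy classes, hence 7 irreducibles. Sum of squared dims 1 + 1 + 1 + 1 + 4 + 4 + 4 = 16 = |G|. Linear characters come from the abelianisation; the 2-dimensional irreps have character r^k -> 2*cos(2*pi*j*k/8), reflections -> 0.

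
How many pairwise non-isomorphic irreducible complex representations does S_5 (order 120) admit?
7

Solution. The number of irreducible complex representations of a finite group equals its number of conjugacy classes. Conjugacy classes in S_5 correspond to cycle types, i.e. partitions of 5; there are p(5) = 7 of them, so S_5 (order 120) has exactly 7 irreducible complex representations.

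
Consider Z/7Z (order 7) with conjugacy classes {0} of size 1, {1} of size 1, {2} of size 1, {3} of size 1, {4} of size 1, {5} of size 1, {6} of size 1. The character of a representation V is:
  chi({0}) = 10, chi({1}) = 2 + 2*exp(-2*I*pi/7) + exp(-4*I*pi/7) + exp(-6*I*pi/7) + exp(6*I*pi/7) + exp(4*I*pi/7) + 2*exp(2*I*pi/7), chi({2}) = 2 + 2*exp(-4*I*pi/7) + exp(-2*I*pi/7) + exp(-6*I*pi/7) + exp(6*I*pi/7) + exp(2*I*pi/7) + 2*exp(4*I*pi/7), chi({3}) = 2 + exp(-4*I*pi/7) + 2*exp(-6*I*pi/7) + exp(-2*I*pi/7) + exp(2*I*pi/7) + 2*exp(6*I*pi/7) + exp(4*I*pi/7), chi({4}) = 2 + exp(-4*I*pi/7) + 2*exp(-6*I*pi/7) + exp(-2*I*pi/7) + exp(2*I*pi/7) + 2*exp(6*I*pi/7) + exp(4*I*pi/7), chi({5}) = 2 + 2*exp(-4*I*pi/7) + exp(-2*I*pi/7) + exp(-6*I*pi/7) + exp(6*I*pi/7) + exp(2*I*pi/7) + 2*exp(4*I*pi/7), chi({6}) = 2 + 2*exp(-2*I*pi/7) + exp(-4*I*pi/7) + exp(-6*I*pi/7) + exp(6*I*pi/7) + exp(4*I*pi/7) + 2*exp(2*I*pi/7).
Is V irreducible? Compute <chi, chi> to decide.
Not irreducible (reducible): <chi, chi> = 16 > 1.

<chi, chi> = (1/|G|) sum_C |C| * |chi(C)|^2 = (1/7)[1*|10|^2 + 1*|2 + 2*exp(-2*I*pi/7) + exp(-4*I*pi/7) + exp(-6*I*pi/7) + exp(6*I*pi/7) + exp(4*I*pi/7) + 2*exp(2*I*pi/7)|^2 + 1*|2 + 2*exp(-4*I*pi/7) + exp(-2*I*pi/7) + exp(-6*I*pi/7) + exp(6*I*pi/7) + exp(2*I*pi/7) + 2*exp(4*I*pi/7)|^2 + 1*|2 + exp(-4*I*pi/7) + 2*exp(-6*I*pi/7) + exp(-2*I*pi/7) + exp(2*I*pi/7) + 2*exp(6*I*pi/7) + exp(4*I*pi/7)|^2 + 1*|2 + exp(-4*I*pi/7) + 2*exp(-6*I*pi/7) + exp(-2*I*pi/7) + exp(2*I*pi/7) + 2*exp(6*I*pi/7) + exp(4*I*pi/7)|^2 + 1*|2 + 2*exp(-4*I*pi/7) + exp(-2*I*pi/7) + exp(-6*I*pi/7) + exp(6*I*pi/7) + exp(2*I*pi/7) + 2*exp(4*I*pi/7)|^2 + 1*|2 + 2*exp(-2*I*pi/7) + exp(-4*I*pi/7) + exp(-6*I*pi/7) + exp(6*I*pi/7) + exp(4*I*pi/7) + 2*exp(2*I*pi/7)|^2]
  = (1/7)[(100) + (16 + 14*exp(-4*I*pi/7) + 15*exp(-2*I*pi/7) + 13*exp(-6*I*pi/7) + 13*exp(6*I*pi/7) + 15*exp(2*I*pi/7) + 14*exp(4*I*pi/7)) + (16 + 15*exp(-4*I*pi/7) + 13*exp(-2*I*pi/7) + 14*exp(-6*I*pi/7) + 14*exp(6*I*pi/7) + 13*exp(2*I*pi/7) + 15*exp(4*I*pi/7)) + (16 + 13*exp(-4*I*pi/7) + 14*exp(-2*I*pi/7) + 15*exp(-6*I*pi/7) + 15*exp(6*I*pi/7) + 14*exp(2*I*pi/7) + 13*exp(4*I*pi/7)) + (16 + 13*exp(-4*I*pi/7) + 14*exp(-2*I*pi/7) + 15*exp(-6*I*pi/7) + 15*exp(6*I*pi/7) + 14*exp(2*I*pi/7) + 13*exp(4*I*pi/7)) + (16 + 15*exp(-4*I*pi/7) + 13*exp(-2*I*pi/7) + 14*exp(-6*I*pi/7) + 14*exp(6*I*pi/7) + 13*exp(2*I*pi/7) + 15*exp(4*I*pi/7)) + (16 + 14*exp(-4*I*pi/7) + 15*exp(-2*I*pi/7) + 13*exp(-6*I*pi/7) + 13*exp(6*I*pi/7) + 15*exp(2*I*pi/7) + 14*exp(4*I*pi/7))] = 112/7 = 16.
(Exp terms are combined using exp(i*s)*conj(exp(i*t)) = exp(i*(s-t)), and sums of them are collapsed using the identity that for every m > 1 the m distinct m-th roots of unity sum to 0, e.g. 1 + exp(2*I*pi/3) + exp(-2*I*pi/3) = 0.)
A character is irreducible iff <chi, chi> = 1, so this representation is reducible.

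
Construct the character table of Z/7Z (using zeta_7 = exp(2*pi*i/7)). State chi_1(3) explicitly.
Character table of Z/7Z (irreps indexed chi_0,...,chi_6 with chi_k(m) = zeta_7^(k*m), zeta_7 = exp(2*pi*i/7)):
  irrep \ class  {0} (size 1)  {1} (size 1)    {2} (size 1)    {3} (size 1)    {4} (size 1)    {5} (size 1)    {6} (size 1)  
  chi_0          1             1               1               1               1               1               1             
  chi_1          1             exp(2*I*pi/7)   exp(4*I*pi/7)   exp(6*I*pi/7)   exp(-6*I*pi/7)  exp(-4*I*pi/7)  exp(-2*I*pi/7)
  chi_2          1             exp(4*I*pi/7)   exp(-6*I*pi/7)  exp(-2*I*pi/7)  exp(2*I*pi/7)   exp(6*I*pi/7)   exp(-4*I*pi/7)
  chi_3          1             exp(6*I*pi/7)   exp(-2*I*pi/7)  exp(4*I*pi/7)   exp(-4*I*pi/7)  exp(2*I*pi/7)   exp(-6*I*pi/7)
  chi_4          1             exp(-6*I*pi/7)  exp(2*I*pi/7)   exp(-4*I*pi/7)  exp(4*I*pi/7)   exp(-2*I*pi/7)  exp(6*I*pi/7) 
  chi_5          1             exp(-4*I*pi/7)  exp(6*I*pi/7)   exp(2*I*pi/7)   exp(-2*I*pi/7)  exp(-6*I*pi/7)  exp(4*I*pi/7) 
  chi_6          1             exp(-2*I*pi/7)  exp(-4*I*pi/7)  exp(-6*I*pi/7)  exp(6*I*pi/7)   exp(4*I*pi/7)   exp(2*I*pi/7) 

Spot check: chi_1(3) = zeta_7^(1*3) = zeta_7^3 = exp(6*I*pi/7).

Derivation: Z/7Z is abelian, so all 7 irreducible complex representations are 1-dimensional. They are given by chi_k(m) = zeta_7^(k*m) for k = 0,...,6. Row orthogonality: sum_m chi_k(m) conj(chi_l(m)) = 7 * [k = l].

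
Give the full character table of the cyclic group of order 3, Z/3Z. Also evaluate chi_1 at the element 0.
Character table of Z/3Z (irreps indexed chi_0,...,chi_2 with chi_k(m) = zeta_3^(k*m), zeta_3 = exp(2*pi*i/3)):
  irrep \ class  {0} (size 1)  {1} (size 1)    {2} (size 1)  
  chi_0          1             1               1             
  chi_1          1             exp(2*I*pi/3)   exp(-2*I*pi/3)
  chi_2          1             exp(-2*I*pi/3)  exp(2*I*pi/3) 

Spot check: chi_1(0) = zeta_3^(1*0) = zeta_3^0 = 1.

Justification: Z/3Z is abelian, so all 3 irreducible complex representations are 1-dimensional. They are given by chi_k(m) = zeta_3^(k*m) for k = 0,...,2. Row orthogonality: sum_m chi_k(m) conj(chi_l(m)) = 3 * [k = l].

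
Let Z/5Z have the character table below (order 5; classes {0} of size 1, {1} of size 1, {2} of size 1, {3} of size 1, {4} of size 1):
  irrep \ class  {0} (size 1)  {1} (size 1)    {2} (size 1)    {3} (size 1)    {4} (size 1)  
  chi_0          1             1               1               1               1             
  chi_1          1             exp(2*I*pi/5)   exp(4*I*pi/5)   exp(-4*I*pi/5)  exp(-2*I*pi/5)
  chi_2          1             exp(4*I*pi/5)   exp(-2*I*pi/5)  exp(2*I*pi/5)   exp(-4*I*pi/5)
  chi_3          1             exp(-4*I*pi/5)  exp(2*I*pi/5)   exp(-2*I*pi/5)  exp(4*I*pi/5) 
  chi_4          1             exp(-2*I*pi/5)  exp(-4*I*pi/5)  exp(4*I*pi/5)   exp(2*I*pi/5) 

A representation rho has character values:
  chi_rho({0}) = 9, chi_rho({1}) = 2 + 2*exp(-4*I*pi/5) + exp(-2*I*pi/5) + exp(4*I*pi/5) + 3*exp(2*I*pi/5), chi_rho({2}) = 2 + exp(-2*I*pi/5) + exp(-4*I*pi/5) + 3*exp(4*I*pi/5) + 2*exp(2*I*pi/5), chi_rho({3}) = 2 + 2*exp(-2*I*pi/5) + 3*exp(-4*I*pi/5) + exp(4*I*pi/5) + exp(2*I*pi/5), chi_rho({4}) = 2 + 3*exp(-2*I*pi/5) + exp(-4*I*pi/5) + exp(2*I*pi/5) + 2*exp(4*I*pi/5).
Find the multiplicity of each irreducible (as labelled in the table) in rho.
Multiplicities: chi_0: 2, chi_1: 3, chi_2: 1, chi_3: 2, chi_4: 1.

Working: Use <chi_rho, chi> = (1/|G|) sum_C |C| * chi_rho(C) * conj(chi(C)) with |G| = 5 for each irreducible chi in the table:
  <chi_rho, chi_0> = (1/5)[1*(9)*conj(1) + 1*(2 + 2*exp(-4*I*pi/5) + exp(-2*I*pi/5) + exp(4*I*pi/5) + 3*exp(2*I*pi/5))*conj(1) + 1*(2 + exp(-2*I*pi/5) + exp(-4*I*pi/5) + 3*exp(4*I*pi/5) + 2*exp(2*I*pi/5))*conj(1) + 1*(2 + 2*exp(-2*I*pi/5) + 3*exp(-4*I*pi/5) + exp(4*I*pi/5) + exp(2*I*pi/5))*conj(1) + 1*(2 + 3*exp(-2*I*pi/5) + exp(-4*I*pi/5) + exp(2*I*pi/5) + 2*exp(4*I*pi/5))*conj(1)]
      = (1/5)[(9) + (2 + 2*exp(-4*I*pi/5) + exp(-2*I*pi/5) + exp(4*I*pi/5) + 3*exp(2*I*pi/5)) + (2 + exp(-2*I*pi/5) + exp(-4*I*pi/5) + 3*exp(4*I*pi/5) + 2*exp(2*I*pi/5)) + (2 + 2*exp(-2*I*pi/5) + 3*exp(-4*I*pi/5) + exp(4*I*pi/5) + exp(2*I*pi/5)) + (2 + 3*exp(-2*I*pi/5) + exp(-4*I*pi/5) + exp(2*I*pi/5) + 2*exp(4*I*pi/5))] = 10/5 = 2
  <chi_rho, chi_1> = (1/5)[1*(9)*conj(1) + 1*(2 + 2*exp(-4*I*pi/5) + exp(-2*I*pi/5) + exp(4*I*pi/5) + 3*exp(2*I*pi/5))*conj(exp(2*I*pi/5)) + 1*(2 + exp(-2*I*pi/5) + exp(-4*I*pi/5) + 3*exp(4*I*pi/5) + 2*exp(2*I*pi/5))*conj(exp(4*I*pi/5)) + 1*(2 + 2*exp(-2*I*pi/5) + 3*exp(-4*I*pi/5) + exp(4*I*pi/5) + exp(2*I*pi/5))*conj(exp(-4*I*pi/5)) + 1*(2 + 3*exp(-2*I*pi/5) + exp(-4*I*pi/5) + exp(2*I*pi/5) + 2*exp(4*I*pi/5))*conj(exp(-2*I*pi/5))]
      = (1/5)[(9) + (3 + 2*exp(-2*I*pi/5) + exp(-4*I*pi/5) + exp(2*I*pi/5) + 2*exp(4*I*pi/5)) + (3 + 2*exp(-2*I*pi/5) + 2*exp(-4*I*pi/5) + exp(4*I*pi/5) + exp(2*I*pi/5)) + (3 + exp(-2*I*pi/5) + exp(-4*I*pi/5) + 2*exp(4*I*pi/5) + 2*exp(2*I*pi/5)) + (3 + 2*exp(-4*I*pi/5) + exp(-2*I*pi/5) + exp(4*I*pi/5) + 2*exp(2*I*pi/5))] = 15/5 = 3
  <chi_rho, chi_2> = (1/5)[1*(9)*conj(1) + 1*(2 + 2*exp(-4*I*pi/5) + exp(-2*I*pi/5) + exp(4*I*pi/5) + 3*exp(2*I*pi/5))*conj(exp(4*I*pi/5)) + 1*(2 + exp(-2*I*pi/5) + exp(-4*I*pi/5) + 3*exp(4*I*pi/5) + 2*exp(2*I*pi/5))*conj(exp(-2*I*pi/5)) + 1*(2 + 2*exp(-2*I*pi/5) + 3*exp(-4*I*pi/5) + exp(4*I*pi/5) + exp(2*I*pi/5))*conj(exp(2*I*pi/5)) + 1*(2 + 3*exp(-2*I*pi/5) + exp(-4*I*pi/5) + exp(2*I*pi/5) + 2*exp(4*I*pi/5))*conj(exp(-4*I*pi/5))]
      = (1/5)[(9) + (1 + 3*exp(-2*I*pi/5) + 2*exp(-4*I*pi/5) + exp(4*I*pi/5) + 2*exp(2*I*pi/5)) + (1 + 3*exp(-4*I*pi/5) + exp(-2*I*pi/5) + 2*exp(4*I*pi/5) + 2*exp(2*I*pi/5)) + (1 + 2*exp(-2*I*pi/5) + 2*exp(-4*I*pi/5) + exp(2*I*pi/5) + 3*exp(4*I*pi/5)) + (1 + 2*exp(-2*I*pi/5) + exp(-4*I*pi/5) + 2*exp(4*I*pi/5) + 3*exp(2*I*pi/5))] = 5/5 = 1
  <chi_rho, chi_3> = (1/5)[1*(9)*conj(1) + 1*(2 + 2*exp(-4*I*pi/5) + exp(-2*I*pi/5) + exp(4*I*pi/5) + 3*exp(2*I*pi/5))*conj(exp(-4*I*pi/5)) + 1*(2 + exp(-2*I*pi/5) + exp(-4*I*pi/5) + 3*exp(4*I*pi/5) + 2*exp(2*I*pi/5))*conj(exp(2*I*pi/5)) + 1*(2 + 2*exp(-2*I*pi/5) + 3*exp(-4*I*pi/5) + exp(4*I*pi/5) + exp(2*I*pi/5))*conj(exp(-2*I*pi/5)) + 1*(2 + 3*exp(-2*I*pi/5) + exp(-4*I*pi/5) + exp(2*I*pi/5) + 2*exp(4*I*pi/5))*conj(exp(4*I*pi/5))]
      = (1/5)[(9) + (2 + 3*exp(-4*I*pi/5) + exp(-2*I*pi/5) + exp(2*I*pi/5) + 2*exp(4*I*pi/5)) + (2 + 2*exp(-2*I*pi/5) + exp(-4*I*pi/5) + exp(4*I*pi/5) + 3*exp(2*I*pi/5)) + (2 + 3*exp(-2*I*pi/5) + exp(-4*I*pi/5) + exp(4*I*pi/5) + 2*exp(2*I*pi/5)) + (2 + 2*exp(-4*I*pi/5) + exp(-2*I*pi/5) + exp(2*I*pi/5) + 3*exp(4*I*pi/5))] = 10/5 = 2
  <chi_rho, chi_4> = (1/5)[1*(9)*conj(1) + 1*(2 + 2*exp(-4*I*pi/5) + exp(-2*I*pi/5) + exp(4*I*pi/5) + 3*exp(2*I*pi/5))*conj(exp(-2*I*pi/5)) + 1*(2 + exp(-2*I*pi/5) + exp(-4*I*pi/5) + 3*exp(4*I*pi/5) + 2*exp(2*I*pi/5))*conj(exp(-4*I*pi/5)) + 1*(2 + 2*exp(-2*I*pi/5) + 3*exp(-4*I*pi/5) + exp(4*I*pi/5) + exp(2*I*pi/5))*conj(exp(4*I*pi/5)) + 1*(2 + 3*exp(-2*I*pi/5) + exp(-4*I*pi/5) + exp(2*I*pi/5) + 2*exp(4*I*pi/5))*conj(exp(2*I*pi/5))]
      = (1/5)[(9) + (1 + 2*exp(-2*I*pi/5) + exp(-4*I*pi/5) + 3*exp(4*I*pi/5) + 2*exp(2*I*pi/5)) + (1 + 3*exp(-2*I*pi/5) + 2*exp(-4*I*pi/5) + exp(2*I*pi/5) + 2*exp(4*I*pi/5)) + (1 + 2*exp(-4*I*pi/5) + exp(-2*I*pi/5) + 2*exp(4*I*pi/5) + 3*exp(2*I*pi/5)) + (1 + 2*exp(-2*I*pi/5) + 3*exp(-4*I*pi/5) + exp(4*I*pi/5) + 2*exp(2*I*pi/5))] = 5/5 = 1
(Exp terms are combined using exp(i*s)*conj(exp(i*t)) = exp(i*(s-t)), and sums of them are collapsed using the identity that for every m > 1 the m distinct m-th roots of unity sum to 0, e.g. 1 + exp(2*I*pi/3) + exp(-2*I*pi/3) = 0.)
Dimension check: dim(rho) = sum (mult * dim) = 2*1 + 3*1 + 1*1 + 2*1 + 1*1 = 9 = chi_rho(e) = 9.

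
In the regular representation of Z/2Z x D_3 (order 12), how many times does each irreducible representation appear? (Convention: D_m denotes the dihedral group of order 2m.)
Each irreducible V_i of dimension d_i appears with multiplicity d_i, i.e. rho_reg = (direct sum over all irreducibles V_i) d_i V_i. The irreducible dimensions for Z/2Z x D_3 are 1, 1, 1, 1, 2, 2: 4 irreducibles of dimension 1, each with multiplicity 1; 2 irreducibles of dimension 2, each with multiplicity 2. Total dimension 4*1*1 + 2*2*2 = 12 = |G|.

Derivation: General theorem: in the regular representation of a finite group G, each irreducible appears with multiplicity equal to its dimension. Check: dim(rho_reg) = sum d_i^2 = 1 + 1 + 1 + 1 + 4 + 4 = 12 = |G|.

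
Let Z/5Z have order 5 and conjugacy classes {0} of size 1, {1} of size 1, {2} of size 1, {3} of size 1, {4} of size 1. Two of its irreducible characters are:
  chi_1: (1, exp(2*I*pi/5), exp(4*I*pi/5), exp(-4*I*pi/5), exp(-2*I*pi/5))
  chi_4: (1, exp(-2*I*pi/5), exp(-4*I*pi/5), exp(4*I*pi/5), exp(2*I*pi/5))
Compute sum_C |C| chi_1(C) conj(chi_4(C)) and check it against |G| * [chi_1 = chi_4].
Sum = 0; so <chi_1, chi_4> = 0 (distinct irreducibles are orthogonal).

Compute term by term over conjugacy classes (|C| * chi_1(C) * conj(chi_4(C))):
  1*(1)*conj(1) + 1*(exp(2*I*pi/5))*conj(exp(-2*I*pi/5)) + 1*(exp(4*I*pi/5))*conj(exp(-4*I*pi/5)) + 1*(exp(-4*I*pi/5))*conj(exp(4*I*pi/5)) + 1*(exp(-2*I*pi/5))*conj(exp(2*I*pi/5))
  = (1) + (exp(4*I*pi/5)) + (exp(-2*I*pi/5)) + (exp(2*I*pi/5)) + (exp(-4*I*pi/5))
  = 0.
(Exp terms are combined using exp(i*s)*conj(exp(i*t)) = exp(i*(s-t)), and sums of them are collapsed using the identity that for every m > 1 the m distinct m-th roots of unity sum to 0, e.g. 1 + exp(2*I*pi/3) + exp(-2*I*pi/3) = 0.)
Dividing by |G| = 5 gives 0/5 = 0, matching the row-orthogonality relation <chi_1, chi_4> = [chi_1 = chi_4].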